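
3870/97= 39 + 87/97 = 39.90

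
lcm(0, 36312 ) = 0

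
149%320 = 149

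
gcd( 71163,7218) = 9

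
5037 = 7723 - 2686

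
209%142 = 67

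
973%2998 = 973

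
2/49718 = 1/24859 = 0.00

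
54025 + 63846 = 117871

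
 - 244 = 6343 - 6587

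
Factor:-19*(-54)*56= 2^4*3^3 * 7^1 *19^1 = 57456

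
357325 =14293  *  25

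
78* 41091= 3205098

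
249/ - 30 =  -9 + 7/10= - 8.30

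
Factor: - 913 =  - 11^1*83^1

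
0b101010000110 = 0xa86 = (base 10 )2694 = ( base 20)6EE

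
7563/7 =7563/7  =  1080.43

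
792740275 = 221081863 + 571658412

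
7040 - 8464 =- 1424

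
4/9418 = 2/4709 = 0.00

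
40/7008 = 5/876 = 0.01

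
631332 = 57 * 11076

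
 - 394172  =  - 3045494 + 2651322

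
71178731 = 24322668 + 46856063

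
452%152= 148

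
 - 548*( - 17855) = 9784540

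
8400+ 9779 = 18179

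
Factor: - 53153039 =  - 173^1*307243^1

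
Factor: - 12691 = - 7^3*37^1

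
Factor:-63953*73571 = - 4705086163 = -  31^1*2063^1*73571^1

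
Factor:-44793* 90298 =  - 4044718314 = - 2^1*3^4*7^1 * 13^1*23^1 * 79^1 * 151^1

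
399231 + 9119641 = 9518872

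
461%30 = 11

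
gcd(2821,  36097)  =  1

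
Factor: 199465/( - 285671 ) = -5^1 *7^1*41^1*139^1*463^(- 1) *617^ ( - 1 ) 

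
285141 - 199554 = 85587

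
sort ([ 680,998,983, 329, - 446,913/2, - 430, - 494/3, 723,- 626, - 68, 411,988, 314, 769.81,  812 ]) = [-626,  -  446, - 430,-494/3,  -  68, 314 , 329 , 411,913/2,680, 723, 769.81, 812 , 983,988,998 ] 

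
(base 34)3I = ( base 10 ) 120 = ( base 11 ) aa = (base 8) 170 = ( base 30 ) 40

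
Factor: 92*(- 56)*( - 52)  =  2^7*7^1*13^1 * 23^1 = 267904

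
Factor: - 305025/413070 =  - 2^( - 1 )*5^1*83^1*281^( - 1) = - 415/562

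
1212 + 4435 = 5647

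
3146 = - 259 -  - 3405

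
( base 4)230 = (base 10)44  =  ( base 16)2c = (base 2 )101100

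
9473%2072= 1185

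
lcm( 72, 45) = 360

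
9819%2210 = 979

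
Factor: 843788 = 2^2*11^1*127^1*151^1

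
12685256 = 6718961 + 5966295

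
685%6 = 1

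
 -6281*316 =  - 1984796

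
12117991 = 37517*323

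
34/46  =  17/23 = 0.74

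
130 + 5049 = 5179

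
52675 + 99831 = 152506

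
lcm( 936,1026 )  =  53352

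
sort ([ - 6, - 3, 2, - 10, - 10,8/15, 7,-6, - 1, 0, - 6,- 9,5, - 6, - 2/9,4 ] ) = [ - 10, - 10,-9 , - 6, - 6, - 6, - 6, - 3, - 1, - 2/9,0,8/15, 2,4, 5, 7]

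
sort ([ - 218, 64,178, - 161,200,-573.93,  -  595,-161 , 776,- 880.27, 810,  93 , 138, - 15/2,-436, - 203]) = [  -  880.27, - 595,  -  573.93, - 436, - 218, - 203,-161, - 161, - 15/2,  64,93,138,  178, 200,776,810 ]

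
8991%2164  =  335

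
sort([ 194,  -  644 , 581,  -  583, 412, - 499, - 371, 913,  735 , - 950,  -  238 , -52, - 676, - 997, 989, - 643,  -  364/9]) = [-997 ,-950, - 676, - 644 , - 643,-583,-499, - 371, - 238, - 52 , - 364/9,194,  412, 581,735,  913,989]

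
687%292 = 103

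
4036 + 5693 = 9729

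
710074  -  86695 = 623379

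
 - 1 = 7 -8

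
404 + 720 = 1124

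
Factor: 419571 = 3^2*46619^1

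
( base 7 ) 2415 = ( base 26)18a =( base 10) 894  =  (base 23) 1fk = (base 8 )1576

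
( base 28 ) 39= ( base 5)333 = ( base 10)93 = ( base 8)135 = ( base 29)36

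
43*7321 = 314803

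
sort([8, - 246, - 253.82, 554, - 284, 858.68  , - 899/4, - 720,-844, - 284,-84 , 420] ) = [ - 844,  -  720, - 284, - 284, - 253.82, -246 , - 899/4, - 84 , 8, 420, 554,858.68]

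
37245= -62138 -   -  99383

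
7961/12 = 7961/12 = 663.42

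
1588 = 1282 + 306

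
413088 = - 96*(-4303)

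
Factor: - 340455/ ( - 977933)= 3^1*5^1*11^( - 1)*22697^1*88903^( - 1) 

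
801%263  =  12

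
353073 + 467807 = 820880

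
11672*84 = 980448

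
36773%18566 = 18207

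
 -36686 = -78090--41404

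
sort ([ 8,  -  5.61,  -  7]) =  [ - 7, - 5.61, 8 ]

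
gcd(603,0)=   603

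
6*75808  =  454848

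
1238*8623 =10675274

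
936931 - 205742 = 731189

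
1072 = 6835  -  5763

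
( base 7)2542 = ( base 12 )681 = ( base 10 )961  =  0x3C1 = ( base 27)18g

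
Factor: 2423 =2423^1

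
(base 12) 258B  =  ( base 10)4283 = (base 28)5cr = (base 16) 10BB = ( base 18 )d3h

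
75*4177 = 313275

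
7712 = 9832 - 2120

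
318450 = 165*1930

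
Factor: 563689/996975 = 3^( - 3 )*5^ ( - 2)*211^( - 1)*80527^1 = 80527/142425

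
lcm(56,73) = 4088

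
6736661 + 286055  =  7022716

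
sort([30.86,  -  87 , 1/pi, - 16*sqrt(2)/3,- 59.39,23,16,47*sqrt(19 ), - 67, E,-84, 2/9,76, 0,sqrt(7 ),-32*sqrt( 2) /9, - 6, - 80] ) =[ -87,-84, - 80, - 67, - 59.39,-16*sqrt( 2) /3, - 6,-32 * sqrt( 2)/9,0,2/9, 1/pi,sqrt(7), E, 16,23, 30.86,76, 47*sqrt( 19) ]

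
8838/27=327 + 1/3 = 327.33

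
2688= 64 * 42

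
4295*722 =3100990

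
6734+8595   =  15329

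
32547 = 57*571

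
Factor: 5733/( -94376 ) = -2^( - 3)*3^2*7^2*13^1*47^( - 1) *251^( - 1) 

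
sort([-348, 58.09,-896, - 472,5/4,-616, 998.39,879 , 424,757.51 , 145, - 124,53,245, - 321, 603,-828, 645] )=[ - 896,-828, - 616,-472, - 348 , - 321, - 124,5/4, 53,58.09, 145, 245 , 424,603,  645,757.51,879,998.39] 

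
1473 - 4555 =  - 3082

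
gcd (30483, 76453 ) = 1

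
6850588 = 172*39829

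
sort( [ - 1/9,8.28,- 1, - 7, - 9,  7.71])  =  [ - 9, - 7,  -  1, - 1/9, 7.71  ,  8.28 ] 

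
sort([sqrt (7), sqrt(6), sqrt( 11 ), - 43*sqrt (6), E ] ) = [ - 43*sqrt( 6), sqrt( 6), sqrt(7 ),E,sqrt(11) ] 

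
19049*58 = 1104842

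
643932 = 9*71548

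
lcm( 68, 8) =136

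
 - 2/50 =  - 1+24/25=- 0.04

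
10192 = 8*1274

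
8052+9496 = 17548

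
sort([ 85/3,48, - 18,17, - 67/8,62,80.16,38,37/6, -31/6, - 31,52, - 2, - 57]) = [-57 , - 31, - 18  , - 67/8, - 31/6, -2,37/6,  17,85/3,38,48,52, 62,80.16]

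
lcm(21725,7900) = 86900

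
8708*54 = 470232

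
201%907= 201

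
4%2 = 0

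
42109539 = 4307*9777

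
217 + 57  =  274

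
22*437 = 9614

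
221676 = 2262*98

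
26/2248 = 13/1124 = 0.01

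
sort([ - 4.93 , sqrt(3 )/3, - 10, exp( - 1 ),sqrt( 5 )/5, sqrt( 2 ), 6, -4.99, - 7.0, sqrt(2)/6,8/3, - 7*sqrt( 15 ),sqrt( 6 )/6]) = [ -7*sqrt( 15),-10, - 7.0, - 4.99 , - 4.93, sqrt( 2 )/6, exp( - 1),sqrt(6)/6, sqrt( 5 )/5, sqrt (3 ) /3, sqrt( 2), 8/3, 6 ]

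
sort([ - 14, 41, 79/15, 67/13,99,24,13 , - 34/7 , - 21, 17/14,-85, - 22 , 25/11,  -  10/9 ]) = [ - 85, - 22, - 21,-14,-34/7, - 10/9, 17/14,25/11,67/13,  79/15, 13 , 24,  41,99 ]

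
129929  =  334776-204847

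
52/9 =5 + 7/9 = 5.78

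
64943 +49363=114306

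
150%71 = 8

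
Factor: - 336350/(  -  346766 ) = 5^2*17^( - 1)*31^1*47^(-1) = 775/799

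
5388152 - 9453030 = - 4064878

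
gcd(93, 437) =1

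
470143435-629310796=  - 159167361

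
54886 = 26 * 2111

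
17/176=17/176 = 0.10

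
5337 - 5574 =-237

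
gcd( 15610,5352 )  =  446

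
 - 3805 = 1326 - 5131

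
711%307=97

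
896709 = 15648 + 881061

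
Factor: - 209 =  - 11^1*19^1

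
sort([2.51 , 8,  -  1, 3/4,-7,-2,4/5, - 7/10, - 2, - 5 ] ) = [ - 7,-5,  -  2, - 2 ,  -  1, - 7/10,3/4 , 4/5, 2.51,8]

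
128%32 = 0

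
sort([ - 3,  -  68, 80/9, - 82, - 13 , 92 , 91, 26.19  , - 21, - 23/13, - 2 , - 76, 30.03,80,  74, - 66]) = [ - 82,  -  76,- 68, - 66, - 21, - 13, - 3, - 2,  -  23/13, 80/9,  26.19, 30.03, 74,80, 91,  92 ] 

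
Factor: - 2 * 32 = - 64 = - 2^6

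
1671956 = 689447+982509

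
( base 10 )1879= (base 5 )30004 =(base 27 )2FG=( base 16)757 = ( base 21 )45a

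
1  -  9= - 8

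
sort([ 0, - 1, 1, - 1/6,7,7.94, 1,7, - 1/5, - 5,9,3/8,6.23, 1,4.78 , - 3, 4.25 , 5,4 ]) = [ - 5, - 3, - 1,  -  1/5, - 1/6, 0,3/8, 1, 1,1, 4,  4.25, 4.78, 5,6.23,7, 7, 7.94,9]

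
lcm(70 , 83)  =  5810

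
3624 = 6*604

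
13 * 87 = 1131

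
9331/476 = 1333/68 = 19.60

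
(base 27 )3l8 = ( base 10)2762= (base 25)4AC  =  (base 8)5312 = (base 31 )2r3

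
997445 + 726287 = 1723732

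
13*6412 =83356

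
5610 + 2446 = 8056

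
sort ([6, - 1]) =[-1, 6 ]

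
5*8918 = 44590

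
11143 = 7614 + 3529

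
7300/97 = 75+25/97=75.26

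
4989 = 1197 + 3792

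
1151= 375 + 776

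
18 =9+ 9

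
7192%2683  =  1826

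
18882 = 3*6294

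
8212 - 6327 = 1885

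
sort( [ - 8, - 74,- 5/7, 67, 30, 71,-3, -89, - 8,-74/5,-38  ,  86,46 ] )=[ - 89, - 74, - 38,  -  74/5,  -  8, - 8,  -  3,  -  5/7,30, 46, 67,71, 86]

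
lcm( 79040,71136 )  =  711360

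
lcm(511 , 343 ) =25039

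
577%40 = 17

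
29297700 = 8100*3617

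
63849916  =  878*72722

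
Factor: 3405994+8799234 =2^2*7^1*349^1*1249^1  =  12205228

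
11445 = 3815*3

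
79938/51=26646/17 = 1567.41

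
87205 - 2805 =84400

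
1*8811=8811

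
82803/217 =11829/31= 381.58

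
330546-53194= 277352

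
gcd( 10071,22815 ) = 27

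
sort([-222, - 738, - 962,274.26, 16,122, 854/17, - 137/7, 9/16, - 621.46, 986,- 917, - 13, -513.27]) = [ - 962, - 917,-738, - 621.46,- 513.27,- 222, - 137/7, - 13, 9/16, 16, 854/17,122 , 274.26, 986]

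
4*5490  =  21960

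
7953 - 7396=557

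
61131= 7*8733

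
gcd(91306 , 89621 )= 1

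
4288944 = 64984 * 66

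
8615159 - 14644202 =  - 6029043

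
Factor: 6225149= 7^1*59^1*15073^1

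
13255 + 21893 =35148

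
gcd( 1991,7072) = 1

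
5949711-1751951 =4197760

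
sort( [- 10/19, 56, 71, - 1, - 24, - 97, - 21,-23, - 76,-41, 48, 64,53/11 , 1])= [ - 97, -76, - 41  , - 24, - 23, - 21, -1, - 10/19,1, 53/11,48, 56,  64,71] 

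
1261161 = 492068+769093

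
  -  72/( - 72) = 1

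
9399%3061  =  216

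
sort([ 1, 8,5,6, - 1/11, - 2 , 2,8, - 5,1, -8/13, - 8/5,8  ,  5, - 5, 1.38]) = [ - 5, - 5, - 2, - 8/5  , - 8/13, - 1/11, 1, 1,1.38,2,5, 5,6, 8, 8,8]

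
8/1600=1/200 = 0.01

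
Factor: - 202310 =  - 2^1*5^1*20231^1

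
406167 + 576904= 983071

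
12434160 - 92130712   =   - 79696552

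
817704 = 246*3324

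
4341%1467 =1407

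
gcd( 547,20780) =1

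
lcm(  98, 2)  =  98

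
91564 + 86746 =178310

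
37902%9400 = 302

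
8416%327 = 241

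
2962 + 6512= 9474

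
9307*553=5146771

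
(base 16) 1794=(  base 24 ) ABC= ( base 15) 1BC6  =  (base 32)5sk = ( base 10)6036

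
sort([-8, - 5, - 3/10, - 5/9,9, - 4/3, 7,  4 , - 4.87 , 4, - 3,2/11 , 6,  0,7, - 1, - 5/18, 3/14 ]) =[ - 8,-5,-4.87, - 3, - 4/3 , - 1, - 5/9 , - 3/10, - 5/18, 0, 2/11, 3/14, 4,4,  6, 7,7, 9]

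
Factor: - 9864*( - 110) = 2^4*3^2* 5^1*11^1 *137^1 = 1085040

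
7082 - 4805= 2277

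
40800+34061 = 74861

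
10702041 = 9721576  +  980465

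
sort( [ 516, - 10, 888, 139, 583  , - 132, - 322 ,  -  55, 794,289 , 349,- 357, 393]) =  [ -357, - 322 , - 132, - 55, - 10 , 139 , 289  ,  349, 393, 516 , 583, 794,  888 ]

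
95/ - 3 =- 95/3 = -31.67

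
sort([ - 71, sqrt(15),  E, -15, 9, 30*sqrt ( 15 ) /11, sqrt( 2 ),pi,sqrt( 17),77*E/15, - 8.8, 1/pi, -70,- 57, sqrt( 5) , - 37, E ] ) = [ - 71,-70, - 57, - 37, - 15, - 8.8, 1/pi, sqrt( 2), sqrt( 5) , E,E,pi, sqrt( 15),  sqrt( 17), 9 , 30*sqrt( 15 ) /11, 77*E/15] 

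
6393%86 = 29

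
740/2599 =740/2599 = 0.28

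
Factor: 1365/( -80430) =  - 13/766 = -2^ ( - 1)*13^1*383^ ( - 1 ) 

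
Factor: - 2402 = - 2^1*1201^1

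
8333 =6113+2220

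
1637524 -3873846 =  - 2236322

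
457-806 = - 349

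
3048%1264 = 520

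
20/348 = 5/87 = 0.06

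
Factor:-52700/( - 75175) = 2^2*17^1 * 97^ ( - 1)= 68/97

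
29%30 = 29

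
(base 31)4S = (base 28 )5c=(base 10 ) 152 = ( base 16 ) 98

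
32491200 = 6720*4835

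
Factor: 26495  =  5^1*7^1*757^1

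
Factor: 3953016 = 2^3 *3^3*18301^1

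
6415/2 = 3207 + 1/2 = 3207.50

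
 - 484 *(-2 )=968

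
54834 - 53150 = 1684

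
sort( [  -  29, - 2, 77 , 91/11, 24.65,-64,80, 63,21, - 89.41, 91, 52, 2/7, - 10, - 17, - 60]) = [ - 89.41,-64, - 60, - 29, - 17, - 10,  -  2, 2/7, 91/11, 21,  24.65, 52,63, 77,80,91 ]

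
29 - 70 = -41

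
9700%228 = 124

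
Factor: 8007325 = 5^2* 320293^1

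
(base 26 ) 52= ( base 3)11220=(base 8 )204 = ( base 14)96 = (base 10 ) 132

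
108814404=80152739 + 28661665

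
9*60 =540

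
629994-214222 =415772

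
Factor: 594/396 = 2^( - 1 )*3^1 = 3/2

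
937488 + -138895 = 798593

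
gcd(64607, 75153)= 1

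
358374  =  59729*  6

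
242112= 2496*97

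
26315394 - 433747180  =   - 407431786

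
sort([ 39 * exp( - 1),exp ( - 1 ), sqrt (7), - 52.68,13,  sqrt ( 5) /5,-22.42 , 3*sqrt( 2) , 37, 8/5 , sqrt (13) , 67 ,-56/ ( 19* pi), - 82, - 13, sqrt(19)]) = [  -  82, - 52.68, - 22.42, - 13, - 56/( 19*pi),  exp ( - 1 ),sqrt (5 )/5, 8/5, sqrt( 7),sqrt(13), 3 * sqrt(2), sqrt (19) , 13, 39*exp(- 1), 37,67]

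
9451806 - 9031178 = 420628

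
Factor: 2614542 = 2^1*3^1*7^2*8893^1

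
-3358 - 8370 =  -11728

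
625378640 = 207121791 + 418256849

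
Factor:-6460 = - 2^2 * 5^1 * 17^1 * 19^1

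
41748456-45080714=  - 3332258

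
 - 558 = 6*( - 93)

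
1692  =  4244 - 2552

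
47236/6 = 7872 + 2/3  =  7872.67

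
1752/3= 584 = 584.00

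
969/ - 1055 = - 1 + 86/1055= - 0.92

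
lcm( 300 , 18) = 900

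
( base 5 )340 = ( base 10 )95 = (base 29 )38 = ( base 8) 137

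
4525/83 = 4525/83 = 54.52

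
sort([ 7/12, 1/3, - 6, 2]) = [ - 6, 1/3, 7/12,2]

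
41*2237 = 91717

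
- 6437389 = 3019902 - 9457291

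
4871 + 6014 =10885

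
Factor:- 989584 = -2^4*127^1*487^1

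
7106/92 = 77 + 11/46 = 77.24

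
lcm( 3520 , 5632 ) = 28160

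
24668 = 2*12334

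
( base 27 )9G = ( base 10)259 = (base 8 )403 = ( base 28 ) 97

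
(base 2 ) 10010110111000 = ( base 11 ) 7289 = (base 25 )FB6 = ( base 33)8sk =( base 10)9656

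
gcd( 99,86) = 1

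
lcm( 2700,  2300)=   62100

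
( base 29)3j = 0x6a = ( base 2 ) 1101010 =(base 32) 3a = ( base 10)106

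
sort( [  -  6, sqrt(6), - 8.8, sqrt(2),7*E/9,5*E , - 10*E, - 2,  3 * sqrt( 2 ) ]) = [ - 10*E, - 8.8,-6, - 2,  sqrt(2),7*E/9 , sqrt(6), 3*sqrt( 2),  5 *E ] 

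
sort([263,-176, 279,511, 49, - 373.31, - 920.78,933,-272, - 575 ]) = [  -  920.78, - 575, - 373.31, - 272 , - 176,49,263, 279,511,933]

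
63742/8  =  31871/4 = 7967.75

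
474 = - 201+675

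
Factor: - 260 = - 2^2 * 5^1 * 13^1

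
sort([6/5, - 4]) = [ - 4, 6/5] 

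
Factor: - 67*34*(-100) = 227800 =2^3*5^2*17^1*67^1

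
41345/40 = 1033 + 5/8 = 1033.62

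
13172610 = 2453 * 5370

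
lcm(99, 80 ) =7920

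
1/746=1/746= 0.00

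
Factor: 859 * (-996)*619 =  - 529594116 = - 2^2*3^1*83^1 * 619^1*859^1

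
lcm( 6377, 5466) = 38262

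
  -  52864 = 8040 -60904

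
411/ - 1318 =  - 411/1318=- 0.31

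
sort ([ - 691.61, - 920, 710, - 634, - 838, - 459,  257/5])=[ - 920, - 838, - 691.61, - 634, - 459, 257/5,710 ]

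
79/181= 79/181 = 0.44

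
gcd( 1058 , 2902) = 2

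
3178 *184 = 584752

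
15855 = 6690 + 9165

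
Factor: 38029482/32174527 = 2^1*3^2*7^ (-2)*11^( - 1 )* 157^1*13457^1*59693^( - 1 )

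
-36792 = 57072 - 93864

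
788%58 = 34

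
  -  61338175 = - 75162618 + 13824443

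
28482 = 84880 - 56398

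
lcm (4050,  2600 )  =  210600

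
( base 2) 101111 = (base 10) 47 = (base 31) 1G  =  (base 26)1L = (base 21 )25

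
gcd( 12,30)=6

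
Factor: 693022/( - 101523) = -2^1*3^( - 1)*11^1*17^2*43^( - 1)*109^1*787^( - 1)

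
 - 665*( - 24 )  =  15960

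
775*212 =164300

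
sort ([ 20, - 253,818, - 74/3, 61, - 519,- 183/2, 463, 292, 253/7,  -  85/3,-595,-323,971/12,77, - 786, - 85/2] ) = [ - 786,-595, - 519 , - 323, - 253 , - 183/2, - 85/2  , - 85/3, - 74/3, 20, 253/7, 61, 77, 971/12, 292 , 463, 818] 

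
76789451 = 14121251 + 62668200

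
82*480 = 39360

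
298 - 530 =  - 232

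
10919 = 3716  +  7203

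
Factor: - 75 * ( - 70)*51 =267750= 2^1 * 3^2*5^3  *7^1*17^1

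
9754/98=4877/49 = 99.53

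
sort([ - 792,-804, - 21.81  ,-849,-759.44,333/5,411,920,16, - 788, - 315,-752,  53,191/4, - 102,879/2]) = [-849,  -  804, - 792, - 788, - 759.44, - 752, - 315,  -  102, - 21.81, 16,191/4,53,333/5,411,879/2,920 ] 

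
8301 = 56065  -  47764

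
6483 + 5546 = 12029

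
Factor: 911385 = 3^3 * 5^1*43^1*157^1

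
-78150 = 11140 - 89290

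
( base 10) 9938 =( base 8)23322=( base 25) fmd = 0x26d2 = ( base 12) 5902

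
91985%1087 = 677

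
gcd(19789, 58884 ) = 7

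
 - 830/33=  - 26+28/33= - 25.15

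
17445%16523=922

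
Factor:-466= - 2^1*233^1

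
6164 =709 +5455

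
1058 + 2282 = 3340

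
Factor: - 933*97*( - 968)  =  2^3*3^1 * 11^2 *97^1*311^1 = 87604968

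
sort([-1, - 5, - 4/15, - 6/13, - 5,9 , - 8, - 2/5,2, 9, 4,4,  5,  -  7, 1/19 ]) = [ - 8, - 7, - 5, - 5, -1,  -  6/13,-2/5, - 4/15,1/19, 2, 4,4,5,  9,9]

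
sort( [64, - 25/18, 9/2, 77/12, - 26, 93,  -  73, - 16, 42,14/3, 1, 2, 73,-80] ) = [-80,  -  73, -26, - 16 ,-25/18,1,  2, 9/2 , 14/3,77/12,42,64 , 73,  93]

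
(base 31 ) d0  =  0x193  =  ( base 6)1511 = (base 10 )403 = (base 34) bt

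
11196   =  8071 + 3125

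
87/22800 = 29/7600= 0.00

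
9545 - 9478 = 67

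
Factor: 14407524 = 2^2*3^3*133403^1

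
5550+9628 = 15178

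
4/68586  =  2/34293 = 0.00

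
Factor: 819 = 3^2*7^1*13^1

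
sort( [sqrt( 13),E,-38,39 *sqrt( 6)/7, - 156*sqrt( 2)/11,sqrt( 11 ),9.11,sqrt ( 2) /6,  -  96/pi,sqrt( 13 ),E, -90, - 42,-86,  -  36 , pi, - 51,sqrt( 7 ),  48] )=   [ - 90, - 86, - 51, - 42, - 38,-36,-96/pi, - 156 *sqrt( 2 ) /11,sqrt( 2 ) /6, sqrt(7),E,E, pi,sqrt ( 11 ),sqrt( 13),sqrt( 13 ),9.11,  39 * sqrt( 6) /7, 48]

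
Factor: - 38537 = - 89^1 * 433^1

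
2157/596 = 3 + 369/596 = 3.62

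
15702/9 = 1744 + 2/3 = 1744.67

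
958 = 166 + 792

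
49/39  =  1  +  10/39 = 1.26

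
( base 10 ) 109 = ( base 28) 3P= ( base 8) 155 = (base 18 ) 61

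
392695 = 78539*5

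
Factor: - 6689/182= - 2^( - 1)*7^( - 1)*13^ ( - 1 )*6689^1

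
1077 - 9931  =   - 8854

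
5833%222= 61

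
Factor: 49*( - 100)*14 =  - 2^3*5^2*7^3 =-68600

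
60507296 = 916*66056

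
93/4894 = 93/4894 = 0.02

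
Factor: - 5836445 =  - 5^1*1167289^1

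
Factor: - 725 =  - 5^2*29^1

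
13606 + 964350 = 977956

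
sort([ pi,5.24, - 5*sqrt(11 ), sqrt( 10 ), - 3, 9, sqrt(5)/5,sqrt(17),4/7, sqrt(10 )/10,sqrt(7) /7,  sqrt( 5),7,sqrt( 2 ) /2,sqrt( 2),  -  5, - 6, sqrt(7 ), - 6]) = [ - 5*sqrt( 11), - 6, - 6, -5, - 3,sqrt( 10)/10,sqrt(7 ) /7 , sqrt(5) /5, 4/7,sqrt( 2 ) /2,sqrt(2 ) , sqrt(5 ),  sqrt(7 ), pi,sqrt( 10),sqrt(17),  5.24,7,9]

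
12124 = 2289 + 9835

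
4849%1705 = 1439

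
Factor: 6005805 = 3^1 * 5^1*13^1*19^1*1621^1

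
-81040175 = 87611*(-925) 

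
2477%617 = 9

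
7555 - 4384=3171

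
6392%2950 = 492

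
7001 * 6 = 42006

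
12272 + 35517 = 47789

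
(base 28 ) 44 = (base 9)138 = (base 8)164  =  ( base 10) 116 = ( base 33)3h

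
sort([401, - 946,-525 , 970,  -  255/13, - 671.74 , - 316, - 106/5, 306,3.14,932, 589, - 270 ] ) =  [ - 946, - 671.74, - 525, - 316, - 270 , - 106/5, - 255/13,3.14, 306, 401,589, 932, 970 ] 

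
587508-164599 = 422909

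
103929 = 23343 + 80586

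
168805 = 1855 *91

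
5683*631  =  3585973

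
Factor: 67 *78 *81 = 2^1*3^5*13^1*67^1 = 423306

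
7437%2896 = 1645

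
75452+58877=134329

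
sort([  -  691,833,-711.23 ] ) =[-711.23, - 691, 833]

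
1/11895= 1/11895 = 0.00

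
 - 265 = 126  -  391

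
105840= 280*378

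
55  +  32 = 87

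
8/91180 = 2/22795= 0.00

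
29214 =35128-5914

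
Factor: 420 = 2^2*3^1*5^1 * 7^1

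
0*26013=0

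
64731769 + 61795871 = 126527640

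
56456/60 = 940 + 14/15 = 940.93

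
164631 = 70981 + 93650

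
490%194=102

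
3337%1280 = 777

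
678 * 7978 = 5409084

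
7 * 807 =5649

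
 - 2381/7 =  - 2381/7 = -340.14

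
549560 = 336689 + 212871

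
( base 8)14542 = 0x1962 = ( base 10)6498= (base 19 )i00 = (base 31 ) 6nj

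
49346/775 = 49346/775 = 63.67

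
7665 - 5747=1918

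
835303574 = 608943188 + 226360386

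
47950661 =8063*5947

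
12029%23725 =12029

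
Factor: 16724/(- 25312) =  - 37/56= - 2^( - 3 )*7^( - 1)*37^1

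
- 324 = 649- 973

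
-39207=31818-71025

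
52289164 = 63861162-11571998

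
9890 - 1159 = 8731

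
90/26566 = 45/13283 = 0.00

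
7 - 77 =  - 70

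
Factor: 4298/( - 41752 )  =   - 2^( - 2 )*7^1*17^(  -  1 ) = - 7/68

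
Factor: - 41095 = - 5^1*8219^1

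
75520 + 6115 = 81635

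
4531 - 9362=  - 4831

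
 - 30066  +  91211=61145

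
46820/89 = 526+ 6/89 = 526.07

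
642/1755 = 214/585 = 0.37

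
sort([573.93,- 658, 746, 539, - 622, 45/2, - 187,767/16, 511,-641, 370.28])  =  [ - 658,-641, - 622, - 187, 45/2, 767/16,370.28, 511,  539,573.93,746 ] 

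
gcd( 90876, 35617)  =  1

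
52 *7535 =391820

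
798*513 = 409374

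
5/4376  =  5/4376=0.00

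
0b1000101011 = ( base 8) 1053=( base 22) 135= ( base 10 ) 555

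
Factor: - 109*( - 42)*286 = 1309308 = 2^2*3^1 * 7^1 * 11^1 * 13^1*109^1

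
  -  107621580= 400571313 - 508192893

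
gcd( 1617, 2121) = 21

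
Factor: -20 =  -2^2 * 5^1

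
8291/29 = 285 + 26/29= 285.90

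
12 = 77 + - 65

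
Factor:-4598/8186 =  - 11^2 * 19^1*4093^(  -  1)=- 2299/4093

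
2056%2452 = 2056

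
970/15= 194/3 = 64.67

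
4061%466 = 333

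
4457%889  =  12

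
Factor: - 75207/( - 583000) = 129/1000 = 2^( - 3) * 3^1*5^( - 3)*43^1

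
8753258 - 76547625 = - 67794367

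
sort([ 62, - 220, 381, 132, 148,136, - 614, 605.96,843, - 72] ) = [ - 614, - 220, - 72,  62, 132,  136 , 148,381, 605.96, 843]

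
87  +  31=118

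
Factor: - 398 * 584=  - 232432= - 2^4*73^1*199^1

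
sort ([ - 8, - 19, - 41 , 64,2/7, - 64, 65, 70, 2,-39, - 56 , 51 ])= [ - 64, - 56, - 41, - 39,-19, - 8 , 2/7, 2,51,64,65,70]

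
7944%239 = 57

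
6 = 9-3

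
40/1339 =40/1339 =0.03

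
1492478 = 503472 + 989006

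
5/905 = 1/181 = 0.01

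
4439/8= 554 + 7/8 = 554.88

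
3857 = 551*7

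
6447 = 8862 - 2415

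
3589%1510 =569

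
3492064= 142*24592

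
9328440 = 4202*2220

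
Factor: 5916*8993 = 53202588 = 2^2*3^1 * 17^2*  23^2*29^1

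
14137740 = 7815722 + 6322018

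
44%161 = 44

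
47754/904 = 23877/452 = 52.83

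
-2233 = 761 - 2994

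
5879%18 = 11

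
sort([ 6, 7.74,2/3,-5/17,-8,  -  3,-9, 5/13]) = [-9, - 8, - 3, - 5/17, 5/13,2/3,  6,  7.74 ] 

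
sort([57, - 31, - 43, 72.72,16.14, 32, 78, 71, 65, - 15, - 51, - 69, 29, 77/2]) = [ - 69, - 51, - 43, - 31, - 15, 16.14,29, 32, 77/2,  57, 65,71, 72.72,78]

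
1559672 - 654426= 905246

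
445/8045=89/1609 = 0.06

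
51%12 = 3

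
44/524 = 11/131 = 0.08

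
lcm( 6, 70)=210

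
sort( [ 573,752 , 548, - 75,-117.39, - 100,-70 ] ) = [-117.39, -100, - 75  , - 70,548, 573,752]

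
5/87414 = 5/87414= 0.00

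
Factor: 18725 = 5^2*7^1*107^1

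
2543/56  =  2543/56 =45.41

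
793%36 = 1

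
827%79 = 37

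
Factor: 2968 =2^3*7^1*53^1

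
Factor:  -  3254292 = -2^2*3^2 *90397^1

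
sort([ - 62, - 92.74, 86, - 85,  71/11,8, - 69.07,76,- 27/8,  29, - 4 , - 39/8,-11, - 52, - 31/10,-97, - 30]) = [ - 97, - 92.74,-85,  -  69.07, - 62,  -  52, - 30, - 11, - 39/8, - 4, - 27/8, - 31/10 , 71/11, 8,29,76, 86 ]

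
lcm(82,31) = 2542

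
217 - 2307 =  - 2090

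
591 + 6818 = 7409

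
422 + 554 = 976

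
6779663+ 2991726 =9771389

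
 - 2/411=  -  1 + 409/411=- 0.00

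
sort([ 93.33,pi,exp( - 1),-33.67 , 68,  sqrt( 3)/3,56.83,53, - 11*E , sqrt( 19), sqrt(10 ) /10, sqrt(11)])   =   [  -  33.67,-11*E, sqrt (10)/10,exp( - 1),  sqrt( 3 )/3,pi, sqrt( 11),  sqrt( 19),53, 56.83, 68,93.33] 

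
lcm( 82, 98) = 4018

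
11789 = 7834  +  3955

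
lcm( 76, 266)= 532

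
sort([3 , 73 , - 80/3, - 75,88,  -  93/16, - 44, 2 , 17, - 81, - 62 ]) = [-81 ,-75, - 62 , - 44, - 80/3, - 93/16,2, 3, 17, 73,88]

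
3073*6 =18438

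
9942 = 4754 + 5188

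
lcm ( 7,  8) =56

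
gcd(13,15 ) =1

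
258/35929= 258/35929 = 0.01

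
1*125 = 125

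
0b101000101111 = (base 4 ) 220233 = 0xA2F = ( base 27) 3FF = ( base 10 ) 2607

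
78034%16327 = 12726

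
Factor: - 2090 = - 2^1*5^1*11^1 * 19^1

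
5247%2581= 85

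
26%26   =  0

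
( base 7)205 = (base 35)2X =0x67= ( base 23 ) 4B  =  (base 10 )103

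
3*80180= 240540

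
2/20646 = 1/10323 = 0.00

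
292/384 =73/96  =  0.76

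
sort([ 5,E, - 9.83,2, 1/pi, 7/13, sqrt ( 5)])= [-9.83,1/pi, 7/13,2, sqrt(5),E,5] 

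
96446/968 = 48223/484 = 99.63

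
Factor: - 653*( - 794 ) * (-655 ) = -2^1*5^1*131^1*397^1  *  653^1  =  -339605710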